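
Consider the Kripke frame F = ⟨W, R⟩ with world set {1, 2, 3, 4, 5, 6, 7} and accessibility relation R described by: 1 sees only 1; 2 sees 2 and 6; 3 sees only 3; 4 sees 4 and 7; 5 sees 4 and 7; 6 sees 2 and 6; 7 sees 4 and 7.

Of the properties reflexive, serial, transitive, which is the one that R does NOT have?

reflexive

Reflexive: no — 5 is not related to itself.
Serial: yes — every world has a successor (e.g. 1 R 1).
Transitive: yes — every two-step R-path is closed by a direct edge.
Only reflexive fails.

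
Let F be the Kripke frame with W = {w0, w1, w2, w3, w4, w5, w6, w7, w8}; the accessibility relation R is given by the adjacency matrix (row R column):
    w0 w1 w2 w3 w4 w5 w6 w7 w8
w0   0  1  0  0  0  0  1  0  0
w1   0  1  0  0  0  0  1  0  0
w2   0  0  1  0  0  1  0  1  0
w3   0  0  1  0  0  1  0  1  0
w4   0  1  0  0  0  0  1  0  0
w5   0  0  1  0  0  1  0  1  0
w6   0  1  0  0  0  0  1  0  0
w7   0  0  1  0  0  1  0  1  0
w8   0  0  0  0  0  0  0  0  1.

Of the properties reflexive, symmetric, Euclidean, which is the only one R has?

Euclidean

Reflexive: no — w0 is not related to itself.
Symmetric: no — w0 R w1 but not w1 R w0.
Euclidean: yes — any two successors of a common world are R-related.
Only Euclidean holds.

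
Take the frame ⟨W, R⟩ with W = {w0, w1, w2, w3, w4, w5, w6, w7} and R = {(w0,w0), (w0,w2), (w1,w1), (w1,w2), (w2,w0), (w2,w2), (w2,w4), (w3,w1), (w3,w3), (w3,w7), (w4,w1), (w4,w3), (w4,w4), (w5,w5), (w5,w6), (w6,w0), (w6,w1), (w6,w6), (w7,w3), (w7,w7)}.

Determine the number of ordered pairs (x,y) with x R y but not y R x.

8

Enumerating: (w1,w2), (w2,w4), (w3,w1), (w4,w1), (w4,w3), (w5,w6), (w6,w0), (w6,w1).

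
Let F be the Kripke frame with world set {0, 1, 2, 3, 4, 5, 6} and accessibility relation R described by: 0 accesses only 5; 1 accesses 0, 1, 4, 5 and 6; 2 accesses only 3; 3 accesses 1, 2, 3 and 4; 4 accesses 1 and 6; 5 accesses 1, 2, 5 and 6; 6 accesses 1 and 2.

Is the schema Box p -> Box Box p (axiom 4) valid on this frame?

No

The schema 4 characterises exactly the transitive frames.
Transitive: no — 0 R 5 and 5 R 1, but not 0 R 1.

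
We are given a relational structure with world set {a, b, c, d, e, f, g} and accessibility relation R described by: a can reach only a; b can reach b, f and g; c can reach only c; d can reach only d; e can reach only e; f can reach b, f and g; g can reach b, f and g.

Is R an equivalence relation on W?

Reflexive: yes — every world is R-related to itself.
Symmetric: yes — every pair in R has its reverse in R.
Transitive: yes — every two-step R-path is closed by a direct edge.
So R is an equivalence relation.

Yes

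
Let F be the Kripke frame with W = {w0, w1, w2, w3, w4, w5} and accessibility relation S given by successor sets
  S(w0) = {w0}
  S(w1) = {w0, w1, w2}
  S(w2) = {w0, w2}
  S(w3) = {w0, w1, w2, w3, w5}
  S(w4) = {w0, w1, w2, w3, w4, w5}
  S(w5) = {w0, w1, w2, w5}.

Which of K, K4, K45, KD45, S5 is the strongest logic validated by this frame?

Transitive (axiom 4): yes — every two-step S-path is closed by a direct edge.
Euclidean (axiom 5): no — w1 S w0 and w1 S w2, but not w0 S w2.
Serial (axiom D): yes — every world has a successor (e.g. w0 S w0).
Reflexive (axiom T): yes — every world is S-related to itself.
So F validates K, K4; K45 would additionally require S to be Euclidean. The strongest is K4.

K4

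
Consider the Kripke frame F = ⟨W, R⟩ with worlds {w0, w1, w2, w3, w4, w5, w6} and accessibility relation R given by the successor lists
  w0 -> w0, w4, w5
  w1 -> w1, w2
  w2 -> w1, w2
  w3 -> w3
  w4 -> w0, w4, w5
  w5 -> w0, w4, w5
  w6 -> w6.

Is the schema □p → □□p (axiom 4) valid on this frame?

Yes

By correspondence theory, 4 is valid on a frame iff R is transitive.
Transitive: yes — every two-step R-path is closed by a direct edge.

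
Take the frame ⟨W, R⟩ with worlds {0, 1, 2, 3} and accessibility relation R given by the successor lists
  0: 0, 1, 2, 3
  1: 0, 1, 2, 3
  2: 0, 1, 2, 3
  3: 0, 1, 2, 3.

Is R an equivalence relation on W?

Reflexive: yes — every world is R-related to itself.
Symmetric: yes — every pair in R has its reverse in R.
Transitive: yes — every two-step R-path is closed by a direct edge.
So R is an equivalence relation.

Yes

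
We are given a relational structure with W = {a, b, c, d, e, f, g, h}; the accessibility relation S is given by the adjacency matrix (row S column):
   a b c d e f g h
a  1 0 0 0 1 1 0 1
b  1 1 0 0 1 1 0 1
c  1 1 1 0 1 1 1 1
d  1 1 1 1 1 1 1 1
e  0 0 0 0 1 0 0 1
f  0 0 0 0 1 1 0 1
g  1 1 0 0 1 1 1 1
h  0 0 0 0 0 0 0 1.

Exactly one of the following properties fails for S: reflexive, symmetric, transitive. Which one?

Reflexive: yes — every world is S-related to itself.
Symmetric: no — a S e but not e S a.
Transitive: yes — every two-step S-path is closed by a direct edge.
Only symmetric fails.

symmetric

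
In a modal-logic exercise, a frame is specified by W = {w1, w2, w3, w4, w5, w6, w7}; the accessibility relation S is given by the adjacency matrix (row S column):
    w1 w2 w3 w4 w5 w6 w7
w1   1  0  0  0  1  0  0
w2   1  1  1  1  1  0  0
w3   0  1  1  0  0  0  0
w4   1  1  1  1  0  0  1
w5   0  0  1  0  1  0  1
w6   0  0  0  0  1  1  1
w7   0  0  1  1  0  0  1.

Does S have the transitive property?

Transitive: no — w1 S w5 and w5 S w3, but not w1 S w3.

No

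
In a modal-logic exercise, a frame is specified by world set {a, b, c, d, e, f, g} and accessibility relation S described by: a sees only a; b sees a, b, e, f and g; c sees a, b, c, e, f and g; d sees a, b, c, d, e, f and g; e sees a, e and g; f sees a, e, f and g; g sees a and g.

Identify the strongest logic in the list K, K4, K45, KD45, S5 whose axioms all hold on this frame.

K4

Transitive (axiom 4): yes — every two-step S-path is closed by a direct edge.
Euclidean (axiom 5): no — b S a and b S e, but not a S e.
Serial (axiom D): yes — every world has a successor (e.g. a S a).
Reflexive (axiom T): yes — every world is S-related to itself.
So F validates K, K4; K45 would additionally require S to be Euclidean. The strongest is K4.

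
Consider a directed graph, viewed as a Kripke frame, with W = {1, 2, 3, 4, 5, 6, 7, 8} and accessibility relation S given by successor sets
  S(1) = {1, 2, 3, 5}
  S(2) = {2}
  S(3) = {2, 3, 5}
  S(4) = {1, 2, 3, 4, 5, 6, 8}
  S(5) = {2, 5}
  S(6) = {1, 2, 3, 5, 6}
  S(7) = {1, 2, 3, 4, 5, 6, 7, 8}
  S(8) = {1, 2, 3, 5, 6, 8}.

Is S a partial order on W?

Reflexive: yes — every world is S-related to itself.
Transitive: yes — every two-step S-path is closed by a direct edge.
Antisymmetric: yes — no distinct pair is related both ways.
So S is a partial order.

Yes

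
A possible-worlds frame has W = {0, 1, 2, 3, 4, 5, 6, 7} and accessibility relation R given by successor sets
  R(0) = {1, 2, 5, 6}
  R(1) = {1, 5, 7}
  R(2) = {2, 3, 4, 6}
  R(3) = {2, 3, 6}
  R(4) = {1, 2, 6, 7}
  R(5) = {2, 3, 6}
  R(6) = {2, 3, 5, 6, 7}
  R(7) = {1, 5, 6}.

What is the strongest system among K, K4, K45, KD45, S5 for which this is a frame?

Transitive (axiom 4): no — 0 R 1 and 1 R 7, but not 0 R 7.
Euclidean (axiom 5): no — 0 R 1 and 0 R 2, but not 1 R 2.
Serial (axiom D): yes — every world has a successor (e.g. 0 R 1).
Reflexive (axiom T): no — 0 is not related to itself.
So F validates K; K4 would additionally require R to be transitive. The strongest is K.

K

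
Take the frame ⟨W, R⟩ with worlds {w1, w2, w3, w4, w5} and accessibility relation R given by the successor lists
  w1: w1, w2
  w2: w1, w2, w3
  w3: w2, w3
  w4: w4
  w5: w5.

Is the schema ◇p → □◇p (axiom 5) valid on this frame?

The schema 5 characterises exactly the Euclidean frames.
Euclidean: no — w2 R w1 and w2 R w3, but not w1 R w3.

No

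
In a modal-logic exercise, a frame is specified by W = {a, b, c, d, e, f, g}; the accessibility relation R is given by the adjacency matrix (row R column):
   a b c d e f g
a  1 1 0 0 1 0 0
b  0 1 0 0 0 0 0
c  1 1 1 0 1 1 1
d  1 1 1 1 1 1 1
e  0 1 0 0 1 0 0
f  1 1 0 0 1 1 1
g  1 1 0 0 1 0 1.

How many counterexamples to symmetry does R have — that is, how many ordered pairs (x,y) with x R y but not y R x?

Enumerating: (a,b), (a,e), (c,a), (c,b), (c,e), (c,f), (c,g), (d,a), (d,b), (d,c), (d,e), (d,f), … and 9 more.
Total: 21.

21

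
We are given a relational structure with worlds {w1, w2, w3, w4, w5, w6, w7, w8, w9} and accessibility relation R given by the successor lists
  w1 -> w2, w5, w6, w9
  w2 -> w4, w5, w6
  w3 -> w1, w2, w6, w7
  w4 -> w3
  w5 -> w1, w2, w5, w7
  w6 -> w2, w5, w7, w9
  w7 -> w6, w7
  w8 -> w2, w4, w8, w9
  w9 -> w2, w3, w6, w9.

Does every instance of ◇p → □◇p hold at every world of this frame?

No

By correspondence theory, 5 is valid on a frame iff R is Euclidean.
Euclidean: no — w1 R w2 and w1 R w9, but not w2 R w9.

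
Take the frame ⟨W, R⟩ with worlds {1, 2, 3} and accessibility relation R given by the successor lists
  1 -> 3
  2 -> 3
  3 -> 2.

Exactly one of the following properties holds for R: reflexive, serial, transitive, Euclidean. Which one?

serial

Reflexive: no — 1 is not related to itself.
Serial: yes — every world has a successor (e.g. 1 R 3).
Transitive: no — 1 R 3 and 3 R 2, but not 1 R 2.
Euclidean: no — 1 R 3 and 1 R 3, but not 3 R 3.
Only serial holds.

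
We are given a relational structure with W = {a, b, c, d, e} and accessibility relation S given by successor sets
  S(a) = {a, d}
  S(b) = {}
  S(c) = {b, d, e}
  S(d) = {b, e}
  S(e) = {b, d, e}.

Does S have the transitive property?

Transitive: no — a S d and d S b, but not a S b.

No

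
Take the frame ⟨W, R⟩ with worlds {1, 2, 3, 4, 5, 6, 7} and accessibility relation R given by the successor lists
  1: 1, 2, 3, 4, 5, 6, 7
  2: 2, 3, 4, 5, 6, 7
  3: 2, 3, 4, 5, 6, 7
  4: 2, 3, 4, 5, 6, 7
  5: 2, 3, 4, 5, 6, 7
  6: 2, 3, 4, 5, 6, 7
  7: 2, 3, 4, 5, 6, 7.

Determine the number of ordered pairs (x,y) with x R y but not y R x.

6

Enumerating: (1,2), (1,3), (1,4), (1,5), (1,6), (1,7).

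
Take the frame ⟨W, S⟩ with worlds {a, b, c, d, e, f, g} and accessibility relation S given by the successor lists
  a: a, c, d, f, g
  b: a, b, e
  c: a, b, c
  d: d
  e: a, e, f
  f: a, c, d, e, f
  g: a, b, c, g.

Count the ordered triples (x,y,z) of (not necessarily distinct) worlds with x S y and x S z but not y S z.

30

Enumerating: (a,c,d), (a,c,f), (a,c,g), (a,d,a), (a,d,c), (a,d,f), (a,d,g), (a,f,g), (a,g,d), (a,g,f), (b,a,b), (b,a,e), … and 18 more.
Total: 30.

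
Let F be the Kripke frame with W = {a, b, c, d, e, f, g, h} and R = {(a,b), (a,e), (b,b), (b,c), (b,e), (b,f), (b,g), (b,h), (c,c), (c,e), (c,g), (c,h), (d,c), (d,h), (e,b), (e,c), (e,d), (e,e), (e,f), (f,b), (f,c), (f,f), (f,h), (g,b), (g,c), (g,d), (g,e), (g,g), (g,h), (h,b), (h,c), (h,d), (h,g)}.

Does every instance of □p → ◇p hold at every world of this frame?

Yes

By correspondence theory, D is valid on a frame iff R is serial.
Serial: yes — every world has a successor (e.g. a R b).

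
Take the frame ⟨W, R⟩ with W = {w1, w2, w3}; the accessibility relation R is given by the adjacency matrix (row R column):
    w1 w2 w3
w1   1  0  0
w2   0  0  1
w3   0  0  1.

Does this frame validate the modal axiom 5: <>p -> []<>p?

Yes

By correspondence theory, 5 is valid on a frame iff R is Euclidean.
Euclidean: yes — any two successors of a common world are R-related.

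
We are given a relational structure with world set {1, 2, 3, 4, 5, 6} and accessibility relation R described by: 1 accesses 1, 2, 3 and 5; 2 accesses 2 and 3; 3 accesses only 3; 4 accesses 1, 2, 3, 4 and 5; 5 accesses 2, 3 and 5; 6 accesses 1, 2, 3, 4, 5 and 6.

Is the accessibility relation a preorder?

Reflexive: yes — every world is R-related to itself.
Transitive: yes — every two-step R-path is closed by a direct edge.
So R is a preorder.

Yes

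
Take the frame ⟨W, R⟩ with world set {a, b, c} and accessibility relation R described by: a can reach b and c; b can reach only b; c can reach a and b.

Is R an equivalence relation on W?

No

Reflexive: no — a is not related to itself.
Symmetric: no — a R b but not b R a.
Transitive: no — a R c and c R a, but not a R a.
So R is not an equivalence relation.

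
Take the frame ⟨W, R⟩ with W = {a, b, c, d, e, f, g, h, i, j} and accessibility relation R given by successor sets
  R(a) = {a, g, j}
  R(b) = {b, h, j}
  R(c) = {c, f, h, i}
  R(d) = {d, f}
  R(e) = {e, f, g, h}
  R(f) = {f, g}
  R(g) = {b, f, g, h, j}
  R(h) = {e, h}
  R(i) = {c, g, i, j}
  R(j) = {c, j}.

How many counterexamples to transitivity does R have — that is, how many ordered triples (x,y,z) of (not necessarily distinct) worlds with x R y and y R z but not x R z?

28

Enumerating: (a,g,b), (a,g,f), (a,g,h), (a,j,c), (b,h,e), (b,j,c), (c,f,g), (c,h,e), (c,i,g), (c,i,j), (d,f,g), (e,g,b), … and 16 more.
Total: 28.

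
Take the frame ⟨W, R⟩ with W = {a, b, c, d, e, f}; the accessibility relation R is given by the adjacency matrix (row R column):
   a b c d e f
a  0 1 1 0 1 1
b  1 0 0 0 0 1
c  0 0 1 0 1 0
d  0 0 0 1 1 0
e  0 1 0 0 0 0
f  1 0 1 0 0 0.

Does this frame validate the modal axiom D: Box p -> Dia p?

Yes

The schema D characterises exactly the serial frames.
Serial: yes — every world has a successor (e.g. a R b).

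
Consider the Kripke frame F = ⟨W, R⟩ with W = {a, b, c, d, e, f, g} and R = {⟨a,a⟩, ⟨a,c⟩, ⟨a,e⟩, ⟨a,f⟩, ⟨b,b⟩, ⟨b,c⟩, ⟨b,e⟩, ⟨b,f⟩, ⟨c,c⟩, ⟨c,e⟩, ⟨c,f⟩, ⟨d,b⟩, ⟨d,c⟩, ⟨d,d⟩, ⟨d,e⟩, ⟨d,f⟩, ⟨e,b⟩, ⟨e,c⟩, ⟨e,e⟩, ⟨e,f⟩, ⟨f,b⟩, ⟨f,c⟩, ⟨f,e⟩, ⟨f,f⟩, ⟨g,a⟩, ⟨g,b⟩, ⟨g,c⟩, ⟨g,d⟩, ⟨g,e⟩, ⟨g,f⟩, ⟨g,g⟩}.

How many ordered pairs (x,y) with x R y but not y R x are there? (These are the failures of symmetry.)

Enumerating: (a,c), (a,e), (a,f), (b,c), (d,b), (d,c), (d,e), (d,f), (g,a), (g,b), (g,c), (g,d), (g,e), (g,f).

14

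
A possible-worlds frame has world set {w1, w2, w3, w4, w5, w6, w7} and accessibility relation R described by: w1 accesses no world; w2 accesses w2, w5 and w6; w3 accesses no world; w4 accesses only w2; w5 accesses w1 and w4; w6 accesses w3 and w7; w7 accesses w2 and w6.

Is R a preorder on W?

Reflexive: no — w1 is not related to itself.
Transitive: no — w2 R w5 and w5 R w1, but not w2 R w1.
So R is not a preorder.

No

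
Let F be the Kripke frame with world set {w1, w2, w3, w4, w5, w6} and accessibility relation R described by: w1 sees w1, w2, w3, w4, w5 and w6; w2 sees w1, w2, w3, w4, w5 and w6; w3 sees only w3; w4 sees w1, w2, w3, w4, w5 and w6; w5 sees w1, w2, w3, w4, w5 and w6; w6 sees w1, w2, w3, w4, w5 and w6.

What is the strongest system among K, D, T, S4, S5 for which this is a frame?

S4

Serial (axiom D): yes — every world has a successor (e.g. w1 R w1).
Reflexive (axiom T): yes — every world is R-related to itself.
Transitive (axiom 4): yes — every two-step R-path is closed by a direct edge.
Euclidean (axiom 5): no — w1 R w3 and w1 R w2, but not w3 R w2.
So F validates K, D, T, S4; S5 would additionally require R to be Euclidean. The strongest is S4.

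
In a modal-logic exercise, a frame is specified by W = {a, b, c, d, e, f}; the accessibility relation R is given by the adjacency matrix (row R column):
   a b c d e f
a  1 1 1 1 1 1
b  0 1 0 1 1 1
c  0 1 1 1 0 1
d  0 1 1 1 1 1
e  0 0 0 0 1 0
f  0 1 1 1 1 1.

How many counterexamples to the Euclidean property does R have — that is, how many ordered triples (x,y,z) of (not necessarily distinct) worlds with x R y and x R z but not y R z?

27

Enumerating: (a,b,a), (a,b,c), (a,c,a), (a,c,e), (a,d,a), (a,e,a), (a,e,b), (a,e,c), (a,e,d), (a,e,f), (a,f,a), (b,e,b), … and 15 more.
Total: 27.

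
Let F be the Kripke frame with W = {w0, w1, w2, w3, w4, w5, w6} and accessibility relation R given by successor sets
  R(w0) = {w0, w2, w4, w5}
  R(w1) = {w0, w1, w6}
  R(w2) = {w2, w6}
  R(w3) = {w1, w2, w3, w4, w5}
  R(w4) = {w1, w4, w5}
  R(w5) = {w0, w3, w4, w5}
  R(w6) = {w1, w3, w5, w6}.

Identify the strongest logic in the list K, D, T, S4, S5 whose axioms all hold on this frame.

T

Serial (axiom D): yes — every world has a successor (e.g. w0 R w0).
Reflexive (axiom T): yes — every world is R-related to itself.
Transitive (axiom 4): no — w0 R w2 and w2 R w6, but not w0 R w6.
Euclidean (axiom 5): no — w0 R w2 and w0 R w4, but not w2 R w4.
So F validates K, D, T; S4 would additionally require R to be transitive. The strongest is T.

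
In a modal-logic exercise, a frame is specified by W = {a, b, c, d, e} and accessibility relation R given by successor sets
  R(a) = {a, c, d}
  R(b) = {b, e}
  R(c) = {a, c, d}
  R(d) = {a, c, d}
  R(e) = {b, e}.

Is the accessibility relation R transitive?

Transitive: yes — every two-step R-path is closed by a direct edge.

Yes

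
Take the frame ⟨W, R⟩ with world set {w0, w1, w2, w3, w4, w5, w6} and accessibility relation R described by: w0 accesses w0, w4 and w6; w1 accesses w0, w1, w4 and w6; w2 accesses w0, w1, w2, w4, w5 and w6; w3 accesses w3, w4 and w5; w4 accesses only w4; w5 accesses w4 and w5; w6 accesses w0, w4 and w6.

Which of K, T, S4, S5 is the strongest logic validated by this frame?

S4

Reflexive (axiom T): yes — every world is R-related to itself.
Transitive (axiom 4): yes — every two-step R-path is closed by a direct edge.
Euclidean (axiom 5): no — w0 R w4 and w0 R w6, but not w4 R w6.
So F validates K, T, S4; S5 would additionally require R to be Euclidean. The strongest is S4.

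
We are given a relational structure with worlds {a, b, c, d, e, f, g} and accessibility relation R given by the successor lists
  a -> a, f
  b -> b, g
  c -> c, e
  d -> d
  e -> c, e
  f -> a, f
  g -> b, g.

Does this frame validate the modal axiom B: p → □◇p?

Yes

By correspondence theory, B is valid on a frame iff R is symmetric.
Symmetric: yes — every pair in R has its reverse in R.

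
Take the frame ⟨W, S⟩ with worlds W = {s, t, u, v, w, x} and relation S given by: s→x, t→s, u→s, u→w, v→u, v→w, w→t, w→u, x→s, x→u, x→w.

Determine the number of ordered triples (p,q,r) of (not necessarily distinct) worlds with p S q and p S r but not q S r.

18

Enumerating: (s,x,x), (t,s,s), (u,s,s), (u,s,w), (u,w,s), (u,w,w), (v,u,u), (v,w,w), (w,t,t), (w,t,u), (w,u,t), (w,u,u), (x,s,s), (x,s,u), (x,s,w), (x,u,u), (x,w,s), (x,w,w).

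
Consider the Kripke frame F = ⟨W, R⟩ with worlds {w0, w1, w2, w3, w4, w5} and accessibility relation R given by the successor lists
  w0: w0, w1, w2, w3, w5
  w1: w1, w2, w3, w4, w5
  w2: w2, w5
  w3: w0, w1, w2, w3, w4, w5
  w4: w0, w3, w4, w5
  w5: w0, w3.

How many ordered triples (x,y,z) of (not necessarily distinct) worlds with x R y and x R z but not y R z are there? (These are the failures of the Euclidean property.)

Enumerating: (w0,w1,w0), (w0,w2,w0), (w0,w2,w1), (w0,w2,w3), (w0,w5,w1), (w0,w5,w2), (w0,w5,w5), (w1,w2,w1), (w1,w2,w3), (w1,w2,w4), (w1,w4,w1), (w1,w4,w2), … and 21 more.
Total: 33.

33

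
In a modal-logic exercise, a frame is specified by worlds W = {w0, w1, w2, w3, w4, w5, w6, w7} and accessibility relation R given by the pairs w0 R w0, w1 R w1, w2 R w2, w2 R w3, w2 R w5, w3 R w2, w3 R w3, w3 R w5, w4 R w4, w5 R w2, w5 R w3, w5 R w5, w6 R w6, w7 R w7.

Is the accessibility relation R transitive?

Transitive: yes — every two-step R-path is closed by a direct edge.

Yes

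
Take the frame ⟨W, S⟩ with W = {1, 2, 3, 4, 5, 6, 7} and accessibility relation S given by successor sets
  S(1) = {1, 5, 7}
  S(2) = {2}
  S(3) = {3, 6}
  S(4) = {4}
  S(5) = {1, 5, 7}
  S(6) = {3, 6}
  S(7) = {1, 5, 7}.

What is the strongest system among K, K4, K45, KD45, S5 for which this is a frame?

S5

Transitive (axiom 4): yes — every two-step S-path is closed by a direct edge.
Euclidean (axiom 5): yes — any two successors of a common world are S-related.
Serial (axiom D): yes — every world has a successor (e.g. 1 S 1).
Reflexive (axiom T): yes — every world is S-related to itself.
So F validates K, K4, K45, KD45, S5. The strongest is S5.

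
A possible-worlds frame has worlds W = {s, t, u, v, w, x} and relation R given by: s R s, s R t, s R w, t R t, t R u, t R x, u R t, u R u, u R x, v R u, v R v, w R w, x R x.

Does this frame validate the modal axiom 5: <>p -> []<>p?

No

The schema 5 characterises exactly the Euclidean frames.
Euclidean: no — s R t and s R w, but not t R w.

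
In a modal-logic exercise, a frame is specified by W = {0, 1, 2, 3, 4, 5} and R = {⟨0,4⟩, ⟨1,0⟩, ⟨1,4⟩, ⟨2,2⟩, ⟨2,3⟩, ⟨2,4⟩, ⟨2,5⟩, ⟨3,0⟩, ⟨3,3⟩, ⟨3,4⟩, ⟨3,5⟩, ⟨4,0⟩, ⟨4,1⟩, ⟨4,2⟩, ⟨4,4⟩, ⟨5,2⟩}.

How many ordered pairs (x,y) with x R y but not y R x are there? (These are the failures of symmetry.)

Enumerating: (1,0), (2,3), (3,0), (3,4), (3,5).

5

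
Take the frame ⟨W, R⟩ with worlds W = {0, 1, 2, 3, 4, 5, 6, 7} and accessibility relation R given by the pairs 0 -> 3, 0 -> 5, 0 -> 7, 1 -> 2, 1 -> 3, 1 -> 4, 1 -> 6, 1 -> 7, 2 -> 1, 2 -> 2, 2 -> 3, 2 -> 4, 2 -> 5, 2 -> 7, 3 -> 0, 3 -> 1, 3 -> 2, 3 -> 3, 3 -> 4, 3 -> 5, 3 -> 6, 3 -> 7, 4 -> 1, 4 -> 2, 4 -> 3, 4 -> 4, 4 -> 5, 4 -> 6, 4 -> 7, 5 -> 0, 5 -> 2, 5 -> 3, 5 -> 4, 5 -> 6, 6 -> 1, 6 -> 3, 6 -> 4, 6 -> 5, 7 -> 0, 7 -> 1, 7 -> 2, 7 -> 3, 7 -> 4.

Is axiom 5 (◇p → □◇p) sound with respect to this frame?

By correspondence theory, 5 is valid on a frame iff R is Euclidean.
Euclidean: no — 0 R 5 and 0 R 7, but not 5 R 7.

No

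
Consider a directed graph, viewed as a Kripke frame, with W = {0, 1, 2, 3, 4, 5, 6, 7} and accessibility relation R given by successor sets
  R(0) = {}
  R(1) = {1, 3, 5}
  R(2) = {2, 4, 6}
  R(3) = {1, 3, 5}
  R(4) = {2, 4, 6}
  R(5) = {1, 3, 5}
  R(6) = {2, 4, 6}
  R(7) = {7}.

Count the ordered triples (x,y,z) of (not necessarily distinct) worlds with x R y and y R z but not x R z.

0

R is transitive; there are no such tuples.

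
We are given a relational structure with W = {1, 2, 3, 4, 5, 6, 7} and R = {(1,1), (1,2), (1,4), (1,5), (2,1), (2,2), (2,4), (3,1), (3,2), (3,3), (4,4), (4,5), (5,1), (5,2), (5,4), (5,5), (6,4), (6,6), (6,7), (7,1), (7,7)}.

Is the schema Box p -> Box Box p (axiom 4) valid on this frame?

By correspondence theory, 4 is valid on a frame iff R is transitive.
Transitive: no — 2 R 1 and 1 R 5, but not 2 R 5.

No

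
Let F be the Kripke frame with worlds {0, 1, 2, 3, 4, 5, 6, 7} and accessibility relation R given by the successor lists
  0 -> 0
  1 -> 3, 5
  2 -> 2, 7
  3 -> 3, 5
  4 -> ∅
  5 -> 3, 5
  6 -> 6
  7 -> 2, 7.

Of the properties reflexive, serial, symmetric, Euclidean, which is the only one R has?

Euclidean

Reflexive: no — 1 is not related to itself.
Serial: no — 4 has no R-successor.
Symmetric: no — 1 R 3 but not 3 R 1.
Euclidean: yes — any two successors of a common world are R-related.
Only Euclidean holds.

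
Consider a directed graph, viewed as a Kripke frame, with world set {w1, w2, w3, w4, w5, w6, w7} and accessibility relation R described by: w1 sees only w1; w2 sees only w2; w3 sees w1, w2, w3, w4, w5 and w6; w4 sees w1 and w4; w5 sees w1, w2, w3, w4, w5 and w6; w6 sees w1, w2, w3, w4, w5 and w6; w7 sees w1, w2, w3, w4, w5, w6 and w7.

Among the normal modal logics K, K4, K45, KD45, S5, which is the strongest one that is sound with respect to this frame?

Transitive (axiom 4): yes — every two-step R-path is closed by a direct edge.
Euclidean (axiom 5): no — w3 R w1 and w3 R w2, but not w1 R w2.
Serial (axiom D): yes — every world has a successor (e.g. w1 R w1).
Reflexive (axiom T): yes — every world is R-related to itself.
So F validates K, K4; K45 would additionally require R to be Euclidean. The strongest is K4.

K4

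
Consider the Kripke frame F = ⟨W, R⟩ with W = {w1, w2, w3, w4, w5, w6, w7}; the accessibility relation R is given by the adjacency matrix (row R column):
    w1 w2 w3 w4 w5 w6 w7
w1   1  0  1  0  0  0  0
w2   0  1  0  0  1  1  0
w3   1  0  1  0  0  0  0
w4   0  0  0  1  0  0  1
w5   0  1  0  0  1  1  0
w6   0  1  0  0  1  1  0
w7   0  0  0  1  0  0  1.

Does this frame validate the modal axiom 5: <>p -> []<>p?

Yes

Axiom 5 corresponds to the accessibility relation being Euclidean.
Euclidean: yes — any two successors of a common world are R-related.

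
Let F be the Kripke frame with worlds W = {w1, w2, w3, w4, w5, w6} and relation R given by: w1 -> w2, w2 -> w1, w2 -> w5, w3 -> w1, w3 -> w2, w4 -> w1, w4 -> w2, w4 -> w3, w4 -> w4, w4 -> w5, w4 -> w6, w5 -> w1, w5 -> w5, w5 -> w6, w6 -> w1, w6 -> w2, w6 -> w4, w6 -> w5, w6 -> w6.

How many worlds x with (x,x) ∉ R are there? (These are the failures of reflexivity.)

Enumerating: w1, w2, w3.

3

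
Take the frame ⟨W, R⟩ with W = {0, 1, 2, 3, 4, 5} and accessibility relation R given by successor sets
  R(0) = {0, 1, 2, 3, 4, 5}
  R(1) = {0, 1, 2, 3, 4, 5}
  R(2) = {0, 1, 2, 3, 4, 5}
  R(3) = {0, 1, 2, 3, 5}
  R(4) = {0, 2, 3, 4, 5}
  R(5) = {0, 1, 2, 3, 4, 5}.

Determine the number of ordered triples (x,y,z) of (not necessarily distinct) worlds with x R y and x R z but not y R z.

9

Enumerating: (0,3,4), (0,4,1), (1,3,4), (1,4,1), (2,3,4), (2,4,1), (4,3,4), (5,3,4), (5,4,1).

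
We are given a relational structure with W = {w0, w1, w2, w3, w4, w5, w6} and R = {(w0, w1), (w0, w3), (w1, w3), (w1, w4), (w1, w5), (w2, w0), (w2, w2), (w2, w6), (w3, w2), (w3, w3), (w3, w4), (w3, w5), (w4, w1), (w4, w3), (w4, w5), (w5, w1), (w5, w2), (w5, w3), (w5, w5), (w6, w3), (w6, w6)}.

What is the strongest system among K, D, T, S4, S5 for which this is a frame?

Serial (axiom D): yes — every world has a successor (e.g. w0 R w1).
Reflexive (axiom T): no — w0 is not related to itself.
Transitive (axiom 4): no — w0 R w1 and w1 R w4, but not w0 R w4.
Euclidean (axiom 5): no — w0 R w3 and w0 R w1, but not w3 R w1.
So F validates K, D; T would additionally require R to be reflexive. The strongest is D.

D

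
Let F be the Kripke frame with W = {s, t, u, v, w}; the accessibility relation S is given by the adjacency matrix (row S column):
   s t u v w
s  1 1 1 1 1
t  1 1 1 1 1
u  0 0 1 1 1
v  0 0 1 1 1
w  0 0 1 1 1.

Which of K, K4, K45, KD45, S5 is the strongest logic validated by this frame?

Transitive (axiom 4): yes — every two-step S-path is closed by a direct edge.
Euclidean (axiom 5): no — s S u and s S t, but not u S t.
Serial (axiom D): yes — every world has a successor (e.g. s S s).
Reflexive (axiom T): yes — every world is S-related to itself.
So F validates K, K4; K45 would additionally require S to be Euclidean. The strongest is K4.

K4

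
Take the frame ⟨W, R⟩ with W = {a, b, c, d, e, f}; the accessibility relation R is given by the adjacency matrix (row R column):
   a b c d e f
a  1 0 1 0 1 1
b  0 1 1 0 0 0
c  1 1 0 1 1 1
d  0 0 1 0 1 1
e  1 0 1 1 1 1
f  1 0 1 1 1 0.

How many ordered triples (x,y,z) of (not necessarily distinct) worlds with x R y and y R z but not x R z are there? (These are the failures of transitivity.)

Enumerating: (a,c,b), (a,c,d), (a,e,d), (a,f,d), (b,c,a), (b,c,d), (b,c,e), (b,c,f), (c,a,c), (c,b,c), (c,d,c), (c,e,c), … and 14 more.
Total: 26.

26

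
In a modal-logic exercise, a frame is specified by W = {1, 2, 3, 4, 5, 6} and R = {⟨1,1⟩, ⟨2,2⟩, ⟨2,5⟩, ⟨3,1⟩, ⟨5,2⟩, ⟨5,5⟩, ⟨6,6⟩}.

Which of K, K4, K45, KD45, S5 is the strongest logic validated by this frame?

K45

Transitive (axiom 4): yes — every two-step R-path is closed by a direct edge.
Euclidean (axiom 5): yes — any two successors of a common world are R-related.
Serial (axiom D): no — 4 has no R-successor.
Reflexive (axiom T): no — 3 is not related to itself.
So F validates K, K4, K45; KD45 would additionally require R to be serial. The strongest is K45.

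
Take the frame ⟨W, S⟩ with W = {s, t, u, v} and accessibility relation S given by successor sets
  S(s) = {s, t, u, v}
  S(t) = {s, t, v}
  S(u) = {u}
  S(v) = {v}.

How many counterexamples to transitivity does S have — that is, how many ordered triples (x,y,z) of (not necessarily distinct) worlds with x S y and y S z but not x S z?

1

Enumerating: (t,s,u).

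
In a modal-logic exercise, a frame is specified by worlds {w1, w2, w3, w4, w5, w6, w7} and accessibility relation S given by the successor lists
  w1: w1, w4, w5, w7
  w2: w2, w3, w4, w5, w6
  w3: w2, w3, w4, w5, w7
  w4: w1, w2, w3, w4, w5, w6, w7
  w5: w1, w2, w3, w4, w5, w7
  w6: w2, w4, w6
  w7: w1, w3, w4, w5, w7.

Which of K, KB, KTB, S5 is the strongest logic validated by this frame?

Symmetric (axiom B): yes — every pair in S has its reverse in S.
Reflexive (axiom T): yes — every world is S-related to itself.
Euclidean (axiom 5): no — w2 S w3 and w2 S w6, but not w3 S w6.
So F validates K, KB, KTB; S5 would additionally require S to be Euclidean. The strongest is KTB.

KTB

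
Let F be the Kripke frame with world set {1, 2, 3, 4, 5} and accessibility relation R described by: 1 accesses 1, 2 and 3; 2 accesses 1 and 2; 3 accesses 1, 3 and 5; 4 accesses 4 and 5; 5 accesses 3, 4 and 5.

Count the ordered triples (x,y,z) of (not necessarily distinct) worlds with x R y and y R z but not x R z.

Enumerating: (1,3,5), (2,1,3), (3,1,2), (3,5,4), (4,5,3), (5,3,1).

6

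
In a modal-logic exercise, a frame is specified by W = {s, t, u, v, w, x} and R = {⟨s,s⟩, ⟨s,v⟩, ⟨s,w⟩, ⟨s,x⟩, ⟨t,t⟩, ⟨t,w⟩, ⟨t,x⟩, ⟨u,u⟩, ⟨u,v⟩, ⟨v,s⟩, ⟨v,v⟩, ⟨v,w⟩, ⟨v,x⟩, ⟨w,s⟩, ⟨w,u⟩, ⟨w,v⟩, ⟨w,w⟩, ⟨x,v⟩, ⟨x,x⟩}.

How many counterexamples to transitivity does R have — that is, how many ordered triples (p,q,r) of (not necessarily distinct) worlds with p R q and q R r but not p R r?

Enumerating: (s,w,u), (t,w,s), (t,w,u), (t,w,v), (t,x,v), (u,v,s), (u,v,w), (u,v,x), (v,w,u), (w,s,x), (w,v,x), (x,v,s), (x,v,w).

13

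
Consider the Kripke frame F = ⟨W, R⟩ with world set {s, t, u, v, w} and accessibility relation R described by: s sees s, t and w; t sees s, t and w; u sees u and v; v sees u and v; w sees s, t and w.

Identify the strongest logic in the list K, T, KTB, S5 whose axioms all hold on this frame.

S5

Reflexive (axiom T): yes — every world is R-related to itself.
Symmetric (axiom B): yes — every pair in R has its reverse in R.
Euclidean (axiom 5): yes — any two successors of a common world are R-related.
So F validates K, T, KTB, S5. The strongest is S5.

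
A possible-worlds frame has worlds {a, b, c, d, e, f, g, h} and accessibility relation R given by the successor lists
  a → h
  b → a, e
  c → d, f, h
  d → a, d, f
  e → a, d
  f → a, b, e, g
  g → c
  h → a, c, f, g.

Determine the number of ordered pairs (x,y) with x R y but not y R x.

15

Enumerating: (b,a), (b,e), (c,d), (c,f), (d,a), (d,f), (e,a), (e,d), (f,a), (f,b), (f,e), (f,g), (g,c), (h,f), (h,g).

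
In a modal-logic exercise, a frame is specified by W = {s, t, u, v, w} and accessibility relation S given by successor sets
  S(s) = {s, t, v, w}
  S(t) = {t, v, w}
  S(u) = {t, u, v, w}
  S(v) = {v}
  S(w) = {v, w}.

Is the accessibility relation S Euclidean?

No

Euclidean: no — s S v and s S t, but not v S t.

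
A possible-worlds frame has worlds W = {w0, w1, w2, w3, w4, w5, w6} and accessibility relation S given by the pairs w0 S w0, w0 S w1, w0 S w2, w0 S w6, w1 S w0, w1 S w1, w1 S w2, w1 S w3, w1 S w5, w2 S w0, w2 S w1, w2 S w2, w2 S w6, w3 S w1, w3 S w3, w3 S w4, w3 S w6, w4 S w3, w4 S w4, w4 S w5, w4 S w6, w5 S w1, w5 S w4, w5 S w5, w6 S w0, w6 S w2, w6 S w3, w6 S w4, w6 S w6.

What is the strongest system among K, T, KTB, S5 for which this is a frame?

KTB

Reflexive (axiom T): yes — every world is S-related to itself.
Symmetric (axiom B): yes — every pair in S has its reverse in S.
Euclidean (axiom 5): no — w0 S w1 and w0 S w6, but not w1 S w6.
So F validates K, T, KTB; S5 would additionally require S to be Euclidean. The strongest is KTB.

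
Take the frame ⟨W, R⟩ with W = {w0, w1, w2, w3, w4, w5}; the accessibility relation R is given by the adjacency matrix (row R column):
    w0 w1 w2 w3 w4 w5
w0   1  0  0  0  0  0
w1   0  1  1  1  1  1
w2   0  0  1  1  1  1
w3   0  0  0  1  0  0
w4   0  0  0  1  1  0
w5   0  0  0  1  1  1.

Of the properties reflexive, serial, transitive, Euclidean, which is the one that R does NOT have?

Euclidean

Reflexive: yes — every world is R-related to itself.
Serial: yes — every world has a successor (e.g. w0 R w0).
Transitive: yes — every two-step R-path is closed by a direct edge.
Euclidean: no — w1 R w3 and w1 R w2, but not w3 R w2.
Only Euclidean fails.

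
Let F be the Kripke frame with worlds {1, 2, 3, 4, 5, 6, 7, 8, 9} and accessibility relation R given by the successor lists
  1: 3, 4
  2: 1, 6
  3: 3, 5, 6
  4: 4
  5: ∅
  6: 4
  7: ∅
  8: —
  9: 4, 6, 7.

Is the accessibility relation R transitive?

Transitive: no — 1 R 3 and 3 R 5, but not 1 R 5.

No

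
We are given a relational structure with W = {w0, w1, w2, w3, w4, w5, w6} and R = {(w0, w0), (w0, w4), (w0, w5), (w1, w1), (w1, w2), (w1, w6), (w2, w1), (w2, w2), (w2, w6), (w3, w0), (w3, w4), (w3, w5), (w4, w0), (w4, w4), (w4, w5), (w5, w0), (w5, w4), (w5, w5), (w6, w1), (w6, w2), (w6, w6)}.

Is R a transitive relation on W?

Yes

Transitive: yes — every two-step R-path is closed by a direct edge.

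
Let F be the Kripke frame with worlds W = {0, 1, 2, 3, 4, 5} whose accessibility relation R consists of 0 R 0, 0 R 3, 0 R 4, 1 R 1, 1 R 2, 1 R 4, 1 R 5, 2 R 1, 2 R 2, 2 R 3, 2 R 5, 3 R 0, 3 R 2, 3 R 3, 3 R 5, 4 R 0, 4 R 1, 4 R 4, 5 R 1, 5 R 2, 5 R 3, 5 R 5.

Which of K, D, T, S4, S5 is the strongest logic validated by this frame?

Serial (axiom D): yes — every world has a successor (e.g. 0 R 0).
Reflexive (axiom T): yes — every world is R-related to itself.
Transitive (axiom 4): no — 0 R 3 and 3 R 2, but not 0 R 2.
Euclidean (axiom 5): no — 0 R 3 and 0 R 4, but not 3 R 4.
So F validates K, D, T; S4 would additionally require R to be transitive. The strongest is T.

T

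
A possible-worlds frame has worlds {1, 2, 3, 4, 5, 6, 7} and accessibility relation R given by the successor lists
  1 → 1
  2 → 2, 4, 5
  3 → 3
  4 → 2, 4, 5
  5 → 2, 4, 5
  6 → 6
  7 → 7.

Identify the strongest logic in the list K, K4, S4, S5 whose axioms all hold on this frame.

S5

Transitive (axiom 4): yes — every two-step R-path is closed by a direct edge.
Reflexive (axiom T): yes — every world is R-related to itself.
Euclidean (axiom 5): yes — any two successors of a common world are R-related.
So F validates K, K4, S4, S5. The strongest is S5.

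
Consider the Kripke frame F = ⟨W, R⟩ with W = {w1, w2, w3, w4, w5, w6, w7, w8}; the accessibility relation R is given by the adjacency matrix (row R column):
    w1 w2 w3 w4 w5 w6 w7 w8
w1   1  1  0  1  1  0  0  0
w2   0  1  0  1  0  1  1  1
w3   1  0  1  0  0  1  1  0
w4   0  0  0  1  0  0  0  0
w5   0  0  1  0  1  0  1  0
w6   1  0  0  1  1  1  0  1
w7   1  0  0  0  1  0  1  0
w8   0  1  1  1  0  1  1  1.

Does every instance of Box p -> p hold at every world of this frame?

The schema T characterises exactly the reflexive frames.
Reflexive: yes — every world is R-related to itself.

Yes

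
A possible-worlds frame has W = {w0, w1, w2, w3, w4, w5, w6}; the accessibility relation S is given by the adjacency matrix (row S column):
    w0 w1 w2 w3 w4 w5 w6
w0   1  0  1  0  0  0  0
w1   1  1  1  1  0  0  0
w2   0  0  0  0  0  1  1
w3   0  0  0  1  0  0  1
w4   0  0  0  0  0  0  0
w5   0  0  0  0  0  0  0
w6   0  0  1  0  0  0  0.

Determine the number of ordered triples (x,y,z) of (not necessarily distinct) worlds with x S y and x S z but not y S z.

Enumerating: (w0,w2,w0), (w0,w2,w2), (w1,w0,w1), (w1,w0,w3), (w1,w2,w0), (w1,w2,w1), (w1,w2,w2), (w1,w2,w3), (w1,w3,w0), (w1,w3,w1), (w1,w3,w2), (w2,w5,w5), (w2,w5,w6), (w2,w6,w5), (w2,w6,w6), (w3,w6,w3), (w3,w6,w6), (w6,w2,w2).

18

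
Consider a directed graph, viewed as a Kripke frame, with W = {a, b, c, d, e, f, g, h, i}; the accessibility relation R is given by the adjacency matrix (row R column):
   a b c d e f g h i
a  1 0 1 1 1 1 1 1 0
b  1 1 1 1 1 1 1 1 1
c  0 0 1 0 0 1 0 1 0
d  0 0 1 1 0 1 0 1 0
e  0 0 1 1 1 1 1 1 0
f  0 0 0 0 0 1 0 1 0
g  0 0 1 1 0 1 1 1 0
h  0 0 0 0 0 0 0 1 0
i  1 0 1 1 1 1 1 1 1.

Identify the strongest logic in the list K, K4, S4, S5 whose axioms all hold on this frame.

Transitive (axiom 4): yes — every two-step R-path is closed by a direct edge.
Reflexive (axiom T): yes — every world is R-related to itself.
Euclidean (axiom 5): no — a R c and a R d, but not c R d.
So F validates K, K4, S4; S5 would additionally require R to be Euclidean. The strongest is S4.

S4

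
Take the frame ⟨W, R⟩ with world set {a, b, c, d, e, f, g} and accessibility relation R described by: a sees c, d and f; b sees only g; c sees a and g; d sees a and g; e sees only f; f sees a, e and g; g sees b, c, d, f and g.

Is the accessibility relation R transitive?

Transitive: no — a R c and c R g, but not a R g.

No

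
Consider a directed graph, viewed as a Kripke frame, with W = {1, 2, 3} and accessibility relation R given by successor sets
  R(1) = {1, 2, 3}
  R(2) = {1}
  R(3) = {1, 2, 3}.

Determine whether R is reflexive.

Reflexive: no — 2 is not related to itself.

No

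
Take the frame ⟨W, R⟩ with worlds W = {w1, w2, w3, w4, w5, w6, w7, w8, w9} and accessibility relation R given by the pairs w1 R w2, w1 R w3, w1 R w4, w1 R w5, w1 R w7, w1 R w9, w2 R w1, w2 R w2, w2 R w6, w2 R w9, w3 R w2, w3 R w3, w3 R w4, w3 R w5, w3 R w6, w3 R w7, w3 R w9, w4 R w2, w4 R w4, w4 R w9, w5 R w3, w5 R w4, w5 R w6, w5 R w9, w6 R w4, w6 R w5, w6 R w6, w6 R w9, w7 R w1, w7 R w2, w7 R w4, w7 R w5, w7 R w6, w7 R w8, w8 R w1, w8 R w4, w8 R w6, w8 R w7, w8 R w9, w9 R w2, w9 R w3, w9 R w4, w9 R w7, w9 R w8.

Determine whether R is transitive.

No

Transitive: no — w1 R w2 and w2 R w6, but not w1 R w6.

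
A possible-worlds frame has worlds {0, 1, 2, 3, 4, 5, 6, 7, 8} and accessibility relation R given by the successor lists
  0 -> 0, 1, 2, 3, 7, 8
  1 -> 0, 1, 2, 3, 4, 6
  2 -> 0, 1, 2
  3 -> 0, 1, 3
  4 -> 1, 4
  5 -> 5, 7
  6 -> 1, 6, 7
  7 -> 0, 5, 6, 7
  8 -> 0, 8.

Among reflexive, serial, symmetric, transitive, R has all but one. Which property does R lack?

Reflexive: yes — every world is R-related to itself.
Serial: yes — every world has a successor (e.g. 0 R 0).
Symmetric: yes — every pair in R has its reverse in R.
Transitive: no — 0 R 1 and 1 R 4, but not 0 R 4.
Only transitive fails.

transitive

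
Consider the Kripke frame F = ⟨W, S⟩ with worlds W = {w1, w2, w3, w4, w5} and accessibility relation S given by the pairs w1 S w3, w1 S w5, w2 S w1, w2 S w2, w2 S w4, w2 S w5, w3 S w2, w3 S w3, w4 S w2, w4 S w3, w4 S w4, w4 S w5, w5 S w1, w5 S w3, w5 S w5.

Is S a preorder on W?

Reflexive: no — w1 is not related to itself.
Transitive: no — w1 S w3 and w3 S w2, but not w1 S w2.
So S is not a preorder.

No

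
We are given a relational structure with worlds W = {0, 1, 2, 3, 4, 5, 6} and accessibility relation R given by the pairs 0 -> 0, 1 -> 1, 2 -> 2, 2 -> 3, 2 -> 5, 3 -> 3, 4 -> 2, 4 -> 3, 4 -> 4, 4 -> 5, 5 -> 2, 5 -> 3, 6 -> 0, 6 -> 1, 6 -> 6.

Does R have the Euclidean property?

No

Euclidean: no — 2 R 3 and 2 R 5, but not 3 R 5.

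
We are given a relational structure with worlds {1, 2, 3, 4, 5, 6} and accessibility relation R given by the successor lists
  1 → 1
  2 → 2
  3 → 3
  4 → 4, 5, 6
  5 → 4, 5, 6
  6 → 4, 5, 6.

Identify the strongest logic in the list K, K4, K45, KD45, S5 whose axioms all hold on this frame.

S5

Transitive (axiom 4): yes — every two-step R-path is closed by a direct edge.
Euclidean (axiom 5): yes — any two successors of a common world are R-related.
Serial (axiom D): yes — every world has a successor (e.g. 1 R 1).
Reflexive (axiom T): yes — every world is R-related to itself.
So F validates K, K4, K45, KD45, S5. The strongest is S5.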